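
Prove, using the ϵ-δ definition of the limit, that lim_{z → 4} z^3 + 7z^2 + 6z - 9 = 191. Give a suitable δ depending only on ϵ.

δ = min(1, ϵ/130)

Let ϵ > 0 be given. We want δ > 0 such that 0 < |z − 4| < δ implies |(z^3 + 7z^2 + 6z - 9) − 191| < ϵ.
(z^3 + 7z^2 + 6z - 9) − 191 = z^3 + 7z^2 + 6z - 200 = (z − 4)(z^2 + 11z + 50).
So |(z^3 + 7z^2 + 6z - 9) − 191| = |z − 4|·|z^2 + 11z + 50|.
Assume first that |z − 4| < 1, so |z| < 5. Then |z^2 + 11z + 50| ≤ 5^2 + 11·5 + 50 = 130.
Hence |(z^3 + 7z^2 + 6z - 9) − 191| ≤ 130|z − 4| < ϵ provided |z − 4| < ϵ/130.
Choosing δ = min(1, ϵ/130) ensures both conditions, hence |(z^3 + 7z^2 + 6z - 9) − 191| < ϵ.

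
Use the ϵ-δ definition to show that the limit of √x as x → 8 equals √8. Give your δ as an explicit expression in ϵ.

Let ϵ > 0. We want δ > 0 such that 0 < |x − 8| < δ implies |√x − √8| < ϵ.
Rationalise: √x − √8 = (x − 8)/(√x + √8), so |√x − √8| = |x − 8|/(√x + √8).
Restrict δ ≤ 8 so that |x − 8| < 8 forces x > 0, and then √x + √8 > √8.
Hence |√x − √8| < |x − 8|/√8, which is < ϵ once |x − 8| < √8·ϵ.
Take δ = min(8, √8·ϵ). If 0 < |x − 8| < δ then x > 0 and |√x − √8| < |x − 8|/√8 < ϵ.

δ = min(8, √8·ϵ)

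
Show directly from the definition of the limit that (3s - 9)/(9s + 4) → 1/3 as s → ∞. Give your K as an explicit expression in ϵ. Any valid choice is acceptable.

K = (31/27)/ϵ

Suppose ϵ > 0. We seek K > 0 such that s > K implies |(3s - 9)/(9s + 4) − (1/3)| < ϵ.
(3s - 9)/(9s + 4) − (1/3) = (9(3s - 9) − 3(9s + 4)) / (9(9s + 4)) = -93/(9(9s + 4)).
For s > 0 we have 9s + 4 > 9s, so |(3s - 9)/(9s + 4) − (1/3)| = 93/(9(9s + 4)) < 93/(9·9s) = (31/27)/s.
Thus |(3s - 9)/(9s + 4) − (1/3)| < ϵ whenever s > (31/27)/ϵ.
Take K = (31/27)/ϵ. If s > K then |(3s - 9)/(9s + 4) − (1/3)| < (31/27)/s < ϵ.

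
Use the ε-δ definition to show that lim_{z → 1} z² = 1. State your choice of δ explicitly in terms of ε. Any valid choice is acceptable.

Let ε > 0. We seek δ > 0 with 0 < |z − 1| < δ ⇒ |z² − 1| < ε.
Factor: z² − 1 = (z − 1)(z + 1), so |z² − 1| = |z − 1|·|z + 1|.
Restrict δ ≤ 1. Then |z − 1| < 1 gives |z| < 2, so by the triangle inequality |z + 1| ≤ 2 + 1 = 3.
Hence |z² − 1| ≤ 3|z − 1|, which is < ε once |z − 1| < ε/3.
Take δ = min(1, ε/3). If 0 < |z − 1| < δ then both bounds hold and |z² − 1| ≤ 3|z − 1| < 3·(ε/3) = ε.

δ = min(1, ε/3)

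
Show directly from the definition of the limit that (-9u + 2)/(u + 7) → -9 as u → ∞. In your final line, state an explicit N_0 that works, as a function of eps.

N_0 = 65/eps

Suppose eps > 0. We seek N_0 > 0 such that u > N_0 implies |(-9u + 2)/(u + 7) + 9| < eps.
(-9u + 2)/(u + 7) + 9 = ((-9u + 2) − (-9)(u + 7)) / ((u + 7)) = 65/((u + 7)).
For u > 0 we have u + 7 > u, so |(-9u + 2)/(u + 7) + 9| = 65/((u + 7)) < 65/(u) = 65/u.
Thus |(-9u + 2)/(u + 7) + 9| < eps whenever u > 65/eps.
Take N_0 = 65/eps. If u > N_0 then |(-9u + 2)/(u + 7) + 9| < 65/u < eps.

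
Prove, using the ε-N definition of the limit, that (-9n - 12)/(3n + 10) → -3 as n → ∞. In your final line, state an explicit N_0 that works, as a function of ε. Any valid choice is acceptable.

N_0 = 6/ε

Let ε > 0. For n ≥ 1, |(-9n - 12)/(3n + 10) + 3| = |54|/(3(3n + 10)) = 54/(3(3n + 10)).
Since 3n + 10 ≥ 3n for n ≥ 1, this is ≤ 54/(3·3n) = 6/n.
So |(-9n - 12)/(3n + 10) + 3| < ε whenever n > 6/ε.
Take N_0 = 6/ε. If n > N_0 then |(-9n - 12)/(3n + 10) + 3| ≤ 6/n < ε.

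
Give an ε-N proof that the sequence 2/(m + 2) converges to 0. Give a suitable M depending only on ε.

M = 2/ε

Suppose ε > 0. For m ≥ 1, |2/(m + 2) − 0| = 2/(m + 2) ≤ 2/m.
We need 2/m < ε, i.e. m > 2/ε.
Take M = 2/ε. If m > M then |2/(m + 2)| ≤ 2/m < ε.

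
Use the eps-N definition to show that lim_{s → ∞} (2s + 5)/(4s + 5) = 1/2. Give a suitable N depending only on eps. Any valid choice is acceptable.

N = (5/8)/eps

Suppose eps > 0. We seek N > 0 such that s > N implies |(2s + 5)/(4s + 5) − (1/2)| < eps.
(2s + 5)/(4s + 5) − (1/2) = (4(2s + 5) − 2(4s + 5)) / (4(4s + 5)) = 10/(4(4s + 5)).
For s > 0 we have 4s + 5 > 4s, so |(2s + 5)/(4s + 5) − (1/2)| = 10/(4(4s + 5)) < 10/(4·4s) = (5/8)/s.
Thus |(2s + 5)/(4s + 5) − (1/2)| < eps whenever s > (5/8)/eps.
Take N = (5/8)/eps. If s > N then |(2s + 5)/(4s + 5) − (1/2)| < (5/8)/s < eps.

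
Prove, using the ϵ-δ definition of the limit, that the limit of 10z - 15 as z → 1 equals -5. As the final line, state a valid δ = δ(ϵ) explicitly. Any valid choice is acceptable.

Let ϵ > 0 be given. We need δ > 0 so that 0 < |z − 1| < δ implies |(10z - 15) + 5| < ϵ.
|(10z - 15) + 5| = |10z - 10| = 10|z − 1|.
So 10|z − 1| < ϵ exactly when |z − 1| < ϵ/10.
Take δ = ϵ/10. If 0 < |z − 1| < δ then |(10z - 15) + 5| = 10|z − 1| < 10·(ϵ/10) = ϵ.

δ = ϵ/10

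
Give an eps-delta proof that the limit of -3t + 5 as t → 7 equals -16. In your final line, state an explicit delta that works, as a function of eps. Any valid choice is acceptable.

delta = eps/3

Let eps > 0 be given. We need delta > 0 so that 0 < |t − 7| < delta implies |(-3t + 5) + 16| < eps.
|(-3t + 5) + 16| = |-3t + 21| = 3|t − 7|.
So 3|t − 7| < eps exactly when |t − 7| < eps/3.
Choosing delta = eps/3 gives |(-3t + 5) + 16| = 3|t − 7| < eps whenever |t − 7| < delta.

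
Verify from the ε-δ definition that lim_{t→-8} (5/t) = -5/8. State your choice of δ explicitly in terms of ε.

δ = min(4, (32/5)ε)

Suppose ε > 0. We seek δ > 0 such that 0 < |t + 8| < δ implies |5/t + 5/8| < ε.
|5/t + 5/8| = 5·|-8 − t|/(8·|t|) = 5|t + 8|/(8|t|).
Require δ ≤ 4 so that |t| > 8 − 4 = 4, hence 8|t| > 32.
Then |5/t + 5/8| < 5|t + 8|/32, which is < ε when |t + 8| < (32/5)ε.
Take δ = min(4, (32/5)ε). Then 0 < |t + 8| < δ gives both |t + 8| < 4 and |t + 8| < (32/5)ε, so |5/t + 5/8| < ε.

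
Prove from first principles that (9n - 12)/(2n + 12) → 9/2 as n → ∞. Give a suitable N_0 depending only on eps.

Fix eps > 0. For n ≥ 1, |(9n - 12)/(2n + 12) − (9/2)| = |-132|/(2(2n + 12)) = 132/(2(2n + 12)).
Since 2n + 12 ≥ 2n for n ≥ 1, this is ≤ 132/(2·2n) = 33/n.
So |(9n - 12)/(2n + 12) − (9/2)| < eps whenever n > 33/eps.
Take N_0 = 33/eps. If n > N_0 then |(9n - 12)/(2n + 12) − (9/2)| ≤ 33/n < eps.

N_0 = 33/eps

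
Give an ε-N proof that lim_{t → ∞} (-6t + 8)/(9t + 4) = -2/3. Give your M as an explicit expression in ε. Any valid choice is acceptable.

M = (32/27)/ε

Let ε > 0. We seek M > 0 such that t > M implies |(-6t + 8)/(9t + 4) + 2/3| < ε.
(-6t + 8)/(9t + 4) + 2/3 = (9(-6t + 8) − (-6)(9t + 4)) / (9(9t + 4)) = 96/(9(9t + 4)).
For t > 0 we have 9t + 4 > 9t, so |(-6t + 8)/(9t + 4) + 2/3| = 96/(9(9t + 4)) < 96/(9·9t) = (32/27)/t.
Thus |(-6t + 8)/(9t + 4) + 2/3| < ε whenever t > (32/27)/ε.
Take M = (32/27)/ε. If t > M then |(-6t + 8)/(9t + 4) + 2/3| < (32/27)/t < ε.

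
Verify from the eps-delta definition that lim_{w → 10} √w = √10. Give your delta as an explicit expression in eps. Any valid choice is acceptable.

Let eps > 0 be given. We want delta > 0 such that 0 < |w − 10| < delta implies |√w − √10| < eps.
Multiplying by the conjugate, |√w − √10| = |w − 10|/(√w + √10).
Restrict delta ≤ 10 so that |w − 10| < 10 forces w > 0, and then √w + √10 > √10.
Hence |√w − √10| < |w − 10|/√10, which is < eps once |w − 10| < √10·eps.
Take delta = min(10, √10·eps). If 0 < |w − 10| < delta then w > 0 and |√w − √10| < |w − 10|/√10 < eps.

delta = min(10, √10·eps)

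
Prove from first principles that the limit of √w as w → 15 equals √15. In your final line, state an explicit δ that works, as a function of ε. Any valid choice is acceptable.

δ = min(15, √15·ε)

Suppose ε > 0. We want δ > 0 such that 0 < |w − 15| < δ implies |√w − √15| < ε.
Rationalise: √w − √15 = (w − 15)/(√w + √15), so |√w − √15| = |w − 15|/(√w + √15).
Restrict δ ≤ 15 so that |w − 15| < 15 forces w > 0, and then √w + √15 > √15.
Hence |√w − √15| < |w − 15|/√15, which is < ε once |w − 15| < √15·ε.
Take δ = min(15, √15·ε). If 0 < |w − 15| < δ then w > 0 and |√w − √15| < |w − 15|/√15 < ε.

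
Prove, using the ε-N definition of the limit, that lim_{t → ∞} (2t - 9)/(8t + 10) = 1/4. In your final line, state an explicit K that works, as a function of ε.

K = (23/16)/ε

Let ε > 0 be given. We seek K > 0 such that t > K implies |(2t - 9)/(8t + 10) − (1/4)| < ε.
(2t - 9)/(8t + 10) − (1/4) = (8(2t - 9) − 2(8t + 10)) / (8(8t + 10)) = -92/(8(8t + 10)).
For t > 0 we have 8t + 10 > 8t, so |(2t - 9)/(8t + 10) − (1/4)| = 92/(8(8t + 10)) < 92/(8·8t) = (23/16)/t.
Thus |(2t - 9)/(8t + 10) − (1/4)| < ε whenever t > (23/16)/ε.
Take K = (23/16)/ε. If t > K then |(2t - 9)/(8t + 10) − (1/4)| < (23/16)/t < ε.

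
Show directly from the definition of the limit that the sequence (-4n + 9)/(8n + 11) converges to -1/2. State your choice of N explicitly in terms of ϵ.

Suppose ϵ > 0. For n ≥ 1, |(-4n + 9)/(8n + 11) + 1/2| = |116|/(8(8n + 11)) = 116/(8(8n + 11)).
Since 8n + 11 ≥ 8n for n ≥ 1, this is ≤ 116/(8·8n) = (29/16)/n.
So |(-4n + 9)/(8n + 11) + 1/2| < ϵ whenever n > (29/16)/ϵ.
Take N = (29/16)/ϵ. If n > N then |(-4n + 9)/(8n + 11) + 1/2| ≤ (29/16)/n < ϵ.

N = (29/16)/ϵ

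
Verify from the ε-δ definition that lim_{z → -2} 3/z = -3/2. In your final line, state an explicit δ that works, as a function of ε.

δ = min(1, (2/3)ε)

Fix ε > 0. We seek δ > 0 such that 0 < |z + 2| < δ implies |3/z + 3/2| < ε.
|3/z + 3/2| = 3·|-2 − z|/(2·|z|) = 3|z + 2|/(2|z|).
Require δ ≤ 1 so that |z| > 2 − 1 = 1, hence 2|z| > 2.
Then |3/z + 3/2| < 3|z + 2|/2, which is < ε when |z + 2| < (2/3)ε.
Take δ = min(1, (2/3)ε). Then 0 < |z + 2| < δ gives both |z + 2| < 1 and |z + 2| < (2/3)ε, so |3/z + 3/2| < ε.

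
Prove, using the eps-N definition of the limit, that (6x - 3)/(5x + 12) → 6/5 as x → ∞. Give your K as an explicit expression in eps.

Fix eps > 0. We seek K > 0 such that x > K implies |(6x - 3)/(5x + 12) − (6/5)| < eps.
(6x - 3)/(5x + 12) − (6/5) = (5(6x - 3) − 6(5x + 12)) / (5(5x + 12)) = -87/(5(5x + 12)).
For x > 0 we have 5x + 12 > 5x, so |(6x - 3)/(5x + 12) − (6/5)| = 87/(5(5x + 12)) < 87/(5·5x) = (87/25)/x.
Thus |(6x - 3)/(5x + 12) − (6/5)| < eps whenever x > (87/25)/eps.
Take K = (87/25)/eps. If x > K then |(6x - 3)/(5x + 12) − (6/5)| < (87/25)/x < eps.

K = (87/25)/eps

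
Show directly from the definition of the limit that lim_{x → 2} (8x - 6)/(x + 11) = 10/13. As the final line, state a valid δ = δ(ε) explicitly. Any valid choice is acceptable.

Let ε > 0. We want δ > 0 with 0 < |x − 2| < δ ⇒ |(8x - 6)/(x + 11) − (10/13)| < ε.
Combining over a common denominator, (8x - 6)/(x + 11) − (10/13) = [(8x - 6)·13 − 10·(x + 11)] / [13·(x + 11)] = 94(x − 2) / (13(x + 11)).
So |(8x - 6)/(x + 11) − (10/13)| = 94|x − 2| / (13·|x + 11|).
Restrict δ ≤ 13/2. Then |x − 2| < 13/2 gives |x + 11| = |(x − 2) + 13| ≥ 13 − 13/2 = 13/2.
Hence |(8x - 6)/(x + 11) − (10/13)| < 94|x − 2|/(13·(13/2)) = (188/169)|x − 2|, which is < ε once |x − 2| < (169/188)ε.
Take δ = min(13/2, (169/188)ε). Then 0 < |x − 2| < δ forces both bounds, so |(8x - 6)/(x + 11) − (10/13)| < ε.

δ = min(13/2, (169/188)ε)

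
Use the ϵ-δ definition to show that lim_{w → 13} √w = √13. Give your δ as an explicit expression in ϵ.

Let ϵ > 0. We want δ > 0 such that 0 < |w − 13| < δ implies |√w − √13| < ϵ.
Rationalise: √w − √13 = (w − 13)/(√w + √13), so |√w − √13| = |w − 13|/(√w + √13).
Restrict δ ≤ 13 so that |w − 13| < 13 forces w > 0, and then √w + √13 > √13.
Hence |√w − √13| < |w − 13|/√13, which is < ϵ once |w − 13| < √13·ϵ.
Take δ = min(13, √13·ϵ). If 0 < |w − 13| < δ then w > 0 and |√w − √13| < |w − 13|/√13 < ϵ.

δ = min(13, √13·ϵ)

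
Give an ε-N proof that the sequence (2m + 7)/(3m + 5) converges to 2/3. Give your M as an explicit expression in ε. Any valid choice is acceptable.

M = (11/9)/ε

Fix ε > 0. For m ≥ 1, |(2m + 7)/(3m + 5) − (2/3)| = |11|/(3(3m + 5)) = 11/(3(3m + 5)).
Since 3m + 5 ≥ 3m for m ≥ 1, this is ≤ 11/(3·3m) = (11/9)/m.
So |(2m + 7)/(3m + 5) − (2/3)| < ε whenever m > (11/9)/ε.
Take M = (11/9)/ε. If m > M then |(2m + 7)/(3m + 5) − (2/3)| ≤ (11/9)/m < ε.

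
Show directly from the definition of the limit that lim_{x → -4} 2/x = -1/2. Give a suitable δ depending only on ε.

Let ε > 0. We seek δ > 0 such that 0 < |x + 4| < δ implies |2/x + 1/2| < ε.
|2/x + 1/2| = 2·|-4 − x|/(4·|x|) = 2|x + 4|/(4|x|).
Require δ ≤ 2 so that |x| > 4 − 2 = 2, hence 4|x| > 8.
Then |2/x + 1/2| < 2|x + 4|/8, which is < ε when |x + 4| < 4ε.
Take δ = min(2, 4ε). Then 0 < |x + 4| < δ gives both |x + 4| < 2 and |x + 4| < 4ε, so |2/x + 1/2| < ε.

δ = min(2, 4ε)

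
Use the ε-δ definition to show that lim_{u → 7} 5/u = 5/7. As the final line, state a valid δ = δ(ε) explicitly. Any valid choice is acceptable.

δ = min(7/2, (49/10)ε)

Suppose ε > 0. We seek δ > 0 such that 0 < |u − 7| < δ implies |5/u − (5/7)| < ε.
|5/u − (5/7)| = 5·|7 − u|/(7·|u|) = 5|u − 7|/(7|u|).
Require δ ≤ 7/2 so that |u| > 7 − 7/2 = 7/2, hence 7|u| > 49/2.
Then |5/u − (5/7)| < 5|u − 7|/(49/2), which is < ε when |u − 7| < (49/10)ε.
Take δ = min(7/2, (49/10)ε). Then 0 < |u − 7| < δ gives both |u − 7| < 7/2 and |u − 7| < (49/10)ε, so |5/u − (5/7)| < ε.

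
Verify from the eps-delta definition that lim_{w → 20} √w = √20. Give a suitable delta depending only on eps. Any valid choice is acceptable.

delta = min(20, √20·eps)

Let eps > 0. We want delta > 0 such that 0 < |w − 20| < delta implies |√w − √20| < eps.
Multiplying by the conjugate, |√w − √20| = |w − 20|/(√w + √20).
Restrict delta ≤ 20 so that |w − 20| < 20 forces w > 0, and then √w + √20 > √20.
Hence |√w − √20| < |w − 20|/√20, which is < eps once |w − 20| < √20·eps.
Take delta = min(20, √20·eps). If 0 < |w − 20| < delta then w > 0 and |√w − √20| < |w − 20|/√20 < eps.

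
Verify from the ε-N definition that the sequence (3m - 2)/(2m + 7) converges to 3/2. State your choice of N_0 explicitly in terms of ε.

Suppose ε > 0. For m ≥ 1, |(3m - 2)/(2m + 7) − (3/2)| = |-25|/(2(2m + 7)) = 25/(2(2m + 7)).
Since 2m + 7 ≥ 2m for m ≥ 1, this is ≤ 25/(2·2m) = (25/4)/m.
So |(3m - 2)/(2m + 7) − (3/2)| < ε whenever m > (25/4)/ε.
Take N_0 = (25/4)/ε. If m > N_0 then |(3m - 2)/(2m + 7) − (3/2)| ≤ (25/4)/m < ε.

N_0 = (25/4)/ε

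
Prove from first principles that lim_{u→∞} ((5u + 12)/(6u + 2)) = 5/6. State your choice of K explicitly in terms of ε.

K = (31/18)/ε

Let ε > 0 be given. We seek K > 0 such that u > K implies |(5u + 12)/(6u + 2) − (5/6)| < ε.
(5u + 12)/(6u + 2) − (5/6) = (6(5u + 12) − 5(6u + 2)) / (6(6u + 2)) = 62/(6(6u + 2)).
For u > 0 we have 6u + 2 > 6u, so |(5u + 12)/(6u + 2) − (5/6)| = 62/(6(6u + 2)) < 62/(6·6u) = (31/18)/u.
Thus |(5u + 12)/(6u + 2) − (5/6)| < ε whenever u > (31/18)/ε.
Take K = (31/18)/ε. If u > K then |(5u + 12)/(6u + 2) − (5/6)| < (31/18)/u < ε.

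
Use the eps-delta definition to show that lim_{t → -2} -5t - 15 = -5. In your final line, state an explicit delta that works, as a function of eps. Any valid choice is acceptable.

Let eps > 0 be given. We need delta > 0 so that 0 < |t + 2| < delta implies |(-5t - 15) + 5| < eps.
|(-5t - 15) + 5| = |-5t - 10| = 5|t + 2|.
So 5|t + 2| < eps exactly when |t + 2| < eps/5.
Choosing delta = eps/5 gives |(-5t - 15) + 5| = 5|t + 2| < eps whenever |t + 2| < delta.

delta = eps/5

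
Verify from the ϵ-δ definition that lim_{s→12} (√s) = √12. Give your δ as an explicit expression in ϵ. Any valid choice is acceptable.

δ = min(12, √12·ϵ)

Suppose ϵ > 0. We want δ > 0 such that 0 < |s − 12| < δ implies |√s − √12| < ϵ.
Rationalise: √s − √12 = (s − 12)/(√s + √12), so |√s − √12| = |s − 12|/(√s + √12).
Restrict δ ≤ 12 so that |s − 12| < 12 forces s > 0, and then √s + √12 > √12.
Hence |√s − √12| < |s − 12|/√12, which is < ϵ once |s − 12| < √12·ϵ.
Take δ = min(12, √12·ϵ). If 0 < |s − 12| < δ then s > 0 and |√s − √12| < |s − 12|/√12 < ϵ.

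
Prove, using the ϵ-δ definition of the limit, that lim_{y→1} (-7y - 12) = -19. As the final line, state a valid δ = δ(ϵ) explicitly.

δ = ϵ/7

Fix ϵ > 0. We need δ > 0 so that 0 < |y − 1| < δ implies |(-7y - 12) + 19| < ϵ.
|(-7y - 12) + 19| = |-7y + 7| = 7|y − 1|.
So 7|y − 1| < ϵ exactly when |y − 1| < ϵ/7.
Take δ = ϵ/7. If 0 < |y − 1| < δ then |(-7y - 12) + 19| = 7|y − 1| < 7·(ϵ/7) = ϵ.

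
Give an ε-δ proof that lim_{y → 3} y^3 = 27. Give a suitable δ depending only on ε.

δ = min(2, ε/49)

Suppose ε > 0. We seek δ > 0 with 0 < |y − 3| < δ ⇒ |y^3 − 27| < ε.
Factor: y^3 − 27 = (y − 3)(y^2 + 3y + 9), so |y^3 − 27| = |y − 3|·|y^2 + 3y + 9|.
Impose δ ≤ 2 so that |y| < 5; then |y^2 + 3y + 9| ≤ 49.
Hence |y^3 − 27| ≤ 49|y − 3|, which is < ε once |y − 3| < ε/49.
Take δ = min(2, ε/49). If 0 < |y − 3| < δ then both bounds hold and |y^3 − 27| ≤ 49|y − 3| < 49·(ε/49) = ε.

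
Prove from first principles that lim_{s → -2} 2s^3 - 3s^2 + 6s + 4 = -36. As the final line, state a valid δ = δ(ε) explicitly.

δ = min(2, ε/80)

Let ε > 0. We want δ > 0 such that 0 < |s + 2| < δ implies |(2s^3 - 3s^2 + 6s + 4) + 36| < ε.
(2s^3 - 3s^2 + 6s + 4) + 36 = 2s^3 - 3s^2 + 6s + 40 = (s + 2)(2s^2 - 7s + 20).
So |(2s^3 - 3s^2 + 6s + 4) + 36| = |s + 2|·|2s^2 - 7s + 20|.
Assume first that |s + 2| < 2, so |s| < 4. Then |2s^2 - 7s + 20| ≤ 2·4^2 + 7·4 + 20 = 80.
Hence |(2s^3 - 3s^2 + 6s + 4) + 36| ≤ 80|s + 2| < ε provided |s + 2| < ε/80.
Choosing δ = min(2, ε/80) ensures both conditions, hence |(2s^3 - 3s^2 + 6s + 4) + 36| < ε.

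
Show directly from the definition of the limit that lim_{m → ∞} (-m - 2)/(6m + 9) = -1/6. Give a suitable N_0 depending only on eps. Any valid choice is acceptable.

Fix eps > 0. For m ≥ 1, |(-m - 2)/(6m + 9) + 1/6| = |-3|/(6(6m + 9)) = 3/(6(6m + 9)).
Since 6m + 9 ≥ 6m for m ≥ 1, this is ≤ 3/(6·6m) = (1/12)/m.
So |(-m - 2)/(6m + 9) + 1/6| < eps whenever m > (1/12)/eps.
Take N_0 = (1/12)/eps. If m > N_0 then |(-m - 2)/(6m + 9) + 1/6| ≤ (1/12)/m < eps.

N_0 = (1/12)/eps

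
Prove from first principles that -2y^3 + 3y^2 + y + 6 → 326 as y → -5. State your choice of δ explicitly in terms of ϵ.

δ = min(1, ϵ/214)

Fix ϵ > 0. We want δ > 0 such that 0 < |y + 5| < δ implies |(-2y^3 + 3y^2 + y + 6) − 326| < ϵ.
(-2y^3 + 3y^2 + y + 6) − 326 = -2y^3 + 3y^2 + y - 320 = (y + 5)(-2y^2 + 13y - 64).
So |(-2y^3 + 3y^2 + y + 6) − 326| = |y + 5|·|-2y^2 + 13y - 64|.
Assume first that |y + 5| < 1, so |y| < 6. Then |-2y^2 + 13y - 64| ≤ 2·6^2 + 13·6 + 64 = 214.
Hence |(-2y^3 + 3y^2 + y + 6) − 326| ≤ 214|y + 5| < ϵ provided |y + 5| < ϵ/214.
Take δ = min(1, ϵ/214). Then 0 < |y + 5| < δ gives both |y + 5| < 1 and |y + 5| < ϵ/214, so |(-2y^3 + 3y^2 + y + 6) − 326| < ϵ.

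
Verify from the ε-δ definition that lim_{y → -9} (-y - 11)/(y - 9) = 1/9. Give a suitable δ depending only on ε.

Suppose ε > 0. We want δ > 0 with 0 < |y + 9| < δ ⇒ |(-y - 11)/(y - 9) − (1/9)| < ε.
Combining over a common denominator, (-y - 11)/(y - 9) − (1/9) = [(-y - 11)·(-18) − (-2)·(y - 9)] / [(-18)·(y - 9)] = 20(y + 9) / ((-18)(y - 9)).
So |(-y - 11)/(y - 9) − (1/9)| = 20|y + 9| / (18·|y − 9|).
Require δ ≤ 9, so |y − 9| ≥ |-18| − |y + 9| > 18 − 9 = 9.
Hence |(-y - 11)/(y - 9) − (1/9)| < 20|y + 9|/(18·9) = (10/81)|y + 9|, which is < ε once |y + 9| < (81/10)ε.
Take δ = min(9, (81/10)ε). Then 0 < |y + 9| < δ forces both bounds, so |(-y - 11)/(y - 9) − (1/9)| < ε.

δ = min(9, (81/10)ε)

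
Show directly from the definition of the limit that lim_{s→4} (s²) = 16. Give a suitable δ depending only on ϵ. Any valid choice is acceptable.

δ = min(1, ϵ/9)

Fix ϵ > 0. We seek δ > 0 with 0 < |s − 4| < δ ⇒ |s² − 16| < ϵ.
Factor: s² − 16 = (s − 4)(s + 4), so |s² − 16| = |s − 4|·|s + 4|.
Restrict δ ≤ 1. Then |s − 4| < 1 gives |s| < 5, so by the triangle inequality |s + 4| ≤ 5 + 4 = 9.
Hence |s² − 16| ≤ 9|s − 4|, which is < ϵ once |s − 4| < ϵ/9.
Take δ = min(1, ϵ/9). If 0 < |s − 4| < δ then both bounds hold and |s² − 16| ≤ 9|s − 4| < 9·(ϵ/9) = ϵ.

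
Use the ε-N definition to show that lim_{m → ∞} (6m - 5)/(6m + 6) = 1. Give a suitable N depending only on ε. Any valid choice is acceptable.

N = (11/6)/ε

Let ε > 0. For m ≥ 1, |(6m - 5)/(6m + 6) − 1| = |-66|/(6(6m + 6)) = 66/(6(6m + 6)).
Since 6m + 6 ≥ 6m for m ≥ 1, this is ≤ 66/(6·6m) = (11/6)/m.
So |(6m - 5)/(6m + 6) − 1| < ε whenever m > (11/6)/ε.
Take N = (11/6)/ε. If m > N then |(6m - 5)/(6m + 6) − 1| ≤ (11/6)/m < ε.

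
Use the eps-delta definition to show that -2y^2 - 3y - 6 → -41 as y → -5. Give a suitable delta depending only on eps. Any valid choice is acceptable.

Let eps > 0 be given. We want delta > 0 such that 0 < |y + 5| < delta implies |(-2y^2 - 3y - 6) + 41| < eps.
(-2y^2 - 3y - 6) + 41 = -2y^2 - 3y + 35 = (y + 5)(-2y + 7).
So |(-2y^2 - 3y - 6) + 41| = |y + 5|·|-2y + 7|.
Assume first that |y + 5| < 2, so |y| < 7. Then |-2y + 7| ≤ 2·7 + 7 = 21.
Hence |(-2y^2 - 3y - 6) + 41| ≤ 21|y + 5| < eps provided |y + 5| < eps/21.
Take delta = min(2, eps/21). Then 0 < |y + 5| < delta gives both |y + 5| < 2 and |y + 5| < eps/21, so |(-2y^2 - 3y - 6) + 41| < eps.

delta = min(2, eps/21)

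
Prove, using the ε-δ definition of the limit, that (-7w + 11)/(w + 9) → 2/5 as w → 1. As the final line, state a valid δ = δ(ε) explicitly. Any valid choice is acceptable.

Let ε > 0 be given. We want δ > 0 with 0 < |w − 1| < δ ⇒ |(-7w + 11)/(w + 9) − (2/5)| < ε.
Combining over a common denominator, (-7w + 11)/(w + 9) − (2/5) = [(-7w + 11)·10 − 4·(w + 9)] / [10·(w + 9)] = -74(w − 1) / (10(w + 9)).
So |(-7w + 11)/(w + 9) − (2/5)| = 74|w − 1| / (10·|w + 9|).
Require δ ≤ 5, so |w + 9| ≥ |10| − |w − 1| > 10 − 5 = 5.
Hence |(-7w + 11)/(w + 9) − (2/5)| < 74|w − 1|/(10·5) = (37/25)|w − 1|, which is < ε once |w − 1| < (25/37)ε.
Take δ = min(5, (25/37)ε). Then 0 < |w − 1| < δ forces both bounds, so |(-7w + 11)/(w + 9) − (2/5)| < ε.

δ = min(5, (25/37)ε)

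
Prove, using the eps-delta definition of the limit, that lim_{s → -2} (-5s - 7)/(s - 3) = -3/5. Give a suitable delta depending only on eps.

Fix eps > 0. We want delta > 0 with 0 < |s + 2| < delta ⇒ |(-5s - 7)/(s - 3) + 3/5| < eps.
Combining over a common denominator, (-5s - 7)/(s - 3) + 3/5 = [(-5s - 7)·(-5) − 3·(s - 3)] / [(-5)·(s - 3)] = 22(s + 2) / ((-5)(s - 3)).
So |(-5s - 7)/(s - 3) + 3/5| = 22|s + 2| / (5·|s − 3|).
Require delta ≤ 5/2, so |s − 3| ≥ |-5| − |s + 2| > 5 − 5/2 = 5/2.
Hence |(-5s - 7)/(s - 3) + 3/5| < 22|s + 2|/(5·(5/2)) = (44/25)|s + 2|, which is < eps once |s + 2| < (25/44)eps.
Take delta = min(5/2, (25/44)eps). Then 0 < |s + 2| < delta forces both bounds, so |(-5s - 7)/(s - 3) + 3/5| < eps.

delta = min(5/2, (25/44)eps)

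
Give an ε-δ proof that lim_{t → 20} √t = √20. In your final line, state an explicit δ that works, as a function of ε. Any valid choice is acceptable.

Suppose ε > 0. We want δ > 0 such that 0 < |t − 20| < δ implies |√t − √20| < ε.
Rationalise: √t − √20 = (t − 20)/(√t + √20), so |√t − √20| = |t − 20|/(√t + √20).
Restrict δ ≤ 20 so that |t − 20| < 20 forces t > 0, and then √t + √20 > √20.
Hence |√t − √20| < |t − 20|/√20, which is < ε once |t − 20| < √20·ε.
Take δ = min(20, √20·ε). If 0 < |t − 20| < δ then t > 0 and |√t − √20| < |t − 20|/√20 < ε.

δ = min(20, √20·ε)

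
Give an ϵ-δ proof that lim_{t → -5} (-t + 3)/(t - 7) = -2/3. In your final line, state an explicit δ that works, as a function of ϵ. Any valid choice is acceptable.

δ = min(6, 18ϵ)

Fix ϵ > 0. We want δ > 0 with 0 < |t + 5| < δ ⇒ |(-t + 3)/(t - 7) + 2/3| < ϵ.
Combining over a common denominator, (-t + 3)/(t - 7) + 2/3 = [(-t + 3)·(-12) − 8·(t - 7)] / [(-12)·(t - 7)] = 4(t + 5) / ((-12)(t - 7)).
So |(-t + 3)/(t - 7) + 2/3| = 4|t + 5| / (12·|t − 7|).
Restrict δ ≤ 6. Then |t + 5| < 6 gives |t − 7| = |(t + 5) + (-12)| ≥ 12 − 6 = 6.
Hence |(-t + 3)/(t - 7) + 2/3| < 4|t + 5|/(12·6) = (1/18)|t + 5|, which is < ϵ once |t + 5| < 18ϵ.
Take δ = min(6, 18ϵ). Then 0 < |t + 5| < δ forces both bounds, so |(-t + 3)/(t - 7) + 2/3| < ϵ.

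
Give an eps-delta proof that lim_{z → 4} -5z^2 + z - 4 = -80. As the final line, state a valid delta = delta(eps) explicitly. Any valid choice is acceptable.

Let eps > 0. We want delta > 0 such that 0 < |z − 4| < delta implies |(-5z^2 + z - 4) + 80| < eps.
(-5z^2 + z - 4) + 80 = -5z^2 + z + 76 = (z − 4)(-5z - 19).
So |(-5z^2 + z - 4) + 80| = |z − 4|·|-5z - 19|.
Assume first that |z − 4| < 2, so |z| < 6. Then |-5z - 19| ≤ 5·6 + 19 = 49.
Hence |(-5z^2 + z - 4) + 80| ≤ 49|z − 4| < eps provided |z − 4| < eps/49.
Take delta = min(2, eps/49). Then 0 < |z − 4| < delta gives both |z − 4| < 2 and |z − 4| < eps/49, so |(-5z^2 + z - 4) + 80| < eps.

delta = min(2, eps/49)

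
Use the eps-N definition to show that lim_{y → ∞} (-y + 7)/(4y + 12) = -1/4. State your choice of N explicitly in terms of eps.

N = (5/2)/eps

Suppose eps > 0. We seek N > 0 such that y > N implies |(-y + 7)/(4y + 12) + 1/4| < eps.
(-y + 7)/(4y + 12) + 1/4 = (4(-y + 7) − (-1)(4y + 12)) / (4(4y + 12)) = 40/(4(4y + 12)).
For y > 0 we have 4y + 12 > 4y, so |(-y + 7)/(4y + 12) + 1/4| = 40/(4(4y + 12)) < 40/(4·4y) = (5/2)/y.
Thus |(-y + 7)/(4y + 12) + 1/4| < eps whenever y > (5/2)/eps.
Take N = (5/2)/eps. If y > N then |(-y + 7)/(4y + 12) + 1/4| < (5/2)/y < eps.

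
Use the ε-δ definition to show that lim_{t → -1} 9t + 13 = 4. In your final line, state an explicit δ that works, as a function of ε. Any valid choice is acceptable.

δ = ε/9

Let ε > 0 be given. We need δ > 0 so that 0 < |t + 1| < δ implies |(9t + 13) − 4| < ε.
Since (9t + 13) − 4 = 9(t + 1), we have |(9t + 13) − 4| = 9|t + 1|.
So 9|t + 1| < ε exactly when |t + 1| < ε/9.
Choosing δ = ε/9 gives |(9t + 13) − 4| = 9|t + 1| < ε whenever |t + 1| < δ.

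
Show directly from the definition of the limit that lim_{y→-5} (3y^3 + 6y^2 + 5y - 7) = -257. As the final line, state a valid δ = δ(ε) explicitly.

Suppose ε > 0. We want δ > 0 such that 0 < |y + 5| < δ implies |(3y^3 + 6y^2 + 5y - 7) + 257| < ε.
(3y^3 + 6y^2 + 5y - 7) + 257 = 3y^3 + 6y^2 + 5y + 250 = (y + 5)(3y^2 - 9y + 50).
So |(3y^3 + 6y^2 + 5y - 7) + 257| = |y + 5|·|3y^2 - 9y + 50|.
Require δ ≤ 1. Then |y + 5| < 1 gives |y| < 6, and by the triangle inequality |3y^2 - 9y + 50| ≤ 3·6^2 + 9·6 + 50 = 212.
Hence |(3y^3 + 6y^2 + 5y - 7) + 257| ≤ 212|y + 5| < ε provided |y + 5| < ε/212.
Take δ = min(1, ε/212). Then 0 < |y + 5| < δ gives both |y + 5| < 1 and |y + 5| < ε/212, so |(3y^3 + 6y^2 + 5y - 7) + 257| < ε.

δ = min(1, ε/212)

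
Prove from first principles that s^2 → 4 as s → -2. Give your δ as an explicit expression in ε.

δ = min(1, ε/5)

Let ε > 0 be given. We seek δ > 0 with 0 < |s + 2| < δ ⇒ |s^2 − 4| < ε.
Factor: s^2 − 4 = (s + 2)(s - 2), so |s^2 − 4| = |s + 2|·|s - 2|.
Restrict δ ≤ 1. Then |s + 2| < 1 gives |s| < 3, so by the triangle inequality |s - 2| ≤ 3 + 2 = 5.
Hence |s^2 − 4| ≤ 5|s + 2|, which is < ε once |s + 2| < ε/5.
Take δ = min(1, ε/5). If 0 < |s + 2| < δ then both bounds hold and |s^2 − 4| ≤ 5|s + 2| < 5·(ε/5) = ε.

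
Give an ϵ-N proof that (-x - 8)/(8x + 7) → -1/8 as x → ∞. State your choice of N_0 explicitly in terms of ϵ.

N_0 = (57/64)/ϵ

Suppose ϵ > 0. We seek N_0 > 0 such that x > N_0 implies |(-x - 8)/(8x + 7) + 1/8| < ϵ.
(-x - 8)/(8x + 7) + 1/8 = (8(-x - 8) − (-1)(8x + 7)) / (8(8x + 7)) = -57/(8(8x + 7)).
For x > 0 we have 8x + 7 > 8x, so |(-x - 8)/(8x + 7) + 1/8| = 57/(8(8x + 7)) < 57/(8·8x) = (57/64)/x.
Thus |(-x - 8)/(8x + 7) + 1/8| < ϵ whenever x > (57/64)/ϵ.
Take N_0 = (57/64)/ϵ. If x > N_0 then |(-x - 8)/(8x + 7) + 1/8| < (57/64)/x < ϵ.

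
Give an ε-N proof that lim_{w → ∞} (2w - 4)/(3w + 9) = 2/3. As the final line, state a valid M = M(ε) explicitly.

Fix ε > 0. We seek M > 0 such that w > M implies |(2w - 4)/(3w + 9) − (2/3)| < ε.
(2w - 4)/(3w + 9) − (2/3) = (3(2w - 4) − 2(3w + 9)) / (3(3w + 9)) = -30/(3(3w + 9)).
For w > 0 we have 3w + 9 > 3w, so |(2w - 4)/(3w + 9) − (2/3)| = 30/(3(3w + 9)) < 30/(3·3w) = (10/3)/w.
Thus |(2w - 4)/(3w + 9) − (2/3)| < ε whenever w > (10/3)/ε.
Take M = (10/3)/ε. If w > M then |(2w - 4)/(3w + 9) − (2/3)| < (10/3)/w < ε.

M = (10/3)/ε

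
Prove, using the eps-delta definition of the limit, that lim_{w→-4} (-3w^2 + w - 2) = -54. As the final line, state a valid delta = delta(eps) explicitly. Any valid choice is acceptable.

delta = min(1, eps/28)

Let eps > 0 be given. We want delta > 0 such that 0 < |w + 4| < delta implies |(-3w^2 + w - 2) + 54| < eps.
(-3w^2 + w - 2) + 54 = -3w^2 + w + 52 = (w + 4)(-3w + 13).
So |(-3w^2 + w - 2) + 54| = |w + 4|·|-3w + 13|.
Require delta ≤ 1. Then |w + 4| < 1 gives |w| < 5, and by the triangle inequality |-3w + 13| ≤ 3·5 + 13 = 28.
Hence |(-3w^2 + w - 2) + 54| ≤ 28|w + 4| < eps provided |w + 4| < eps/28.
Take delta = min(1, eps/28). Then 0 < |w + 4| < delta gives both |w + 4| < 1 and |w + 4| < eps/28, so |(-3w^2 + w - 2) + 54| < eps.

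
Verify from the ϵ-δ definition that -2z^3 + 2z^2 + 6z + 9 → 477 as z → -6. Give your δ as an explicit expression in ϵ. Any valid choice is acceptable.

δ = min(2, ϵ/318)

Fix ϵ > 0. We want δ > 0 such that 0 < |z + 6| < δ implies |(-2z^3 + 2z^2 + 6z + 9) − 477| < ϵ.
(-2z^3 + 2z^2 + 6z + 9) − 477 = -2z^3 + 2z^2 + 6z - 468 = (z + 6)(-2z^2 + 14z - 78).
So |(-2z^3 + 2z^2 + 6z + 9) − 477| = |z + 6|·|-2z^2 + 14z - 78|.
Require δ ≤ 2. Then |z + 6| < 2 gives |z| < 8, and by the triangle inequality |-2z^2 + 14z - 78| ≤ 2·8^2 + 14·8 + 78 = 318.
Hence |(-2z^3 + 2z^2 + 6z + 9) − 477| ≤ 318|z + 6| < ϵ provided |z + 6| < ϵ/318.
Take δ = min(2, ϵ/318). Then 0 < |z + 6| < δ gives both |z + 6| < 2 and |z + 6| < ϵ/318, so |(-2z^3 + 2z^2 + 6z + 9) − 477| < ϵ.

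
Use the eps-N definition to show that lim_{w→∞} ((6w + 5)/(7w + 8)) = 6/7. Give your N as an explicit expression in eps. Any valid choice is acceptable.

Let eps > 0 be given. We seek N > 0 such that w > N implies |(6w + 5)/(7w + 8) − (6/7)| < eps.
(6w + 5)/(7w + 8) − (6/7) = (7(6w + 5) − 6(7w + 8)) / (7(7w + 8)) = -13/(7(7w + 8)).
For w > 0 we have 7w + 8 > 7w, so |(6w + 5)/(7w + 8) − (6/7)| = 13/(7(7w + 8)) < 13/(7·7w) = (13/49)/w.
Thus |(6w + 5)/(7w + 8) − (6/7)| < eps whenever w > (13/49)/eps.
Take N = (13/49)/eps. If w > N then |(6w + 5)/(7w + 8) − (6/7)| < (13/49)/w < eps.

N = (13/49)/eps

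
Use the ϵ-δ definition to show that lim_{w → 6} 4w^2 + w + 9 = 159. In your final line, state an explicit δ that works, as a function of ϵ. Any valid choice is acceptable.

Let ϵ > 0 be given. We want δ > 0 such that 0 < |w − 6| < δ implies |(4w^2 + w + 9) − 159| < ϵ.
(4w^2 + w + 9) − 159 = 4w^2 + w - 150 = (w − 6)(4w + 25).
So |(4w^2 + w + 9) − 159| = |w − 6|·|4w + 25|.
Require δ ≤ 1. Then |w − 6| < 1 gives |w| < 7, and by the triangle inequality |4w + 25| ≤ 4·7 + 25 = 53.
Hence |(4w^2 + w + 9) − 159| ≤ 53|w − 6| < ϵ provided |w − 6| < ϵ/53.
Take δ = min(1, ϵ/53). Then 0 < |w − 6| < δ gives both |w − 6| < 1 and |w − 6| < ϵ/53, so |(4w^2 + w + 9) − 159| < ϵ.

δ = min(1, ϵ/53)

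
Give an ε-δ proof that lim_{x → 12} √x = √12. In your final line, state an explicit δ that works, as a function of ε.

δ = min(12, √12·ε)

Suppose ε > 0. We want δ > 0 such that 0 < |x − 12| < δ implies |√x − √12| < ε.
Multiplying by the conjugate, |√x − √12| = |x − 12|/(√x + √12).
Restrict δ ≤ 12 so that |x − 12| < 12 forces x > 0, and then √x + √12 > √12.
Hence |√x − √12| < |x − 12|/√12, which is < ε once |x − 12| < √12·ε.
Take δ = min(12, √12·ε). If 0 < |x − 12| < δ then x > 0 and |√x − √12| < |x − 12|/√12 < ε.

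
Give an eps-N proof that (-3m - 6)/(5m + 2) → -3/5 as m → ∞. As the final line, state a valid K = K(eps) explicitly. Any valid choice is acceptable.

Let eps > 0 be given. For m ≥ 1, |(-3m - 6)/(5m + 2) + 3/5| = |-24|/(5(5m + 2)) = 24/(5(5m + 2)).
Since 5m + 2 ≥ 5m for m ≥ 1, this is ≤ 24/(5·5m) = (24/25)/m.
So |(-3m - 6)/(5m + 2) + 3/5| < eps whenever m > (24/25)/eps.
Take K = (24/25)/eps. If m > K then |(-3m - 6)/(5m + 2) + 3/5| ≤ (24/25)/m < eps.

K = (24/25)/eps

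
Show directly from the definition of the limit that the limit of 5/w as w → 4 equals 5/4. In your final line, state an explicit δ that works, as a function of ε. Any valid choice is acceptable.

δ = min(2, (8/5)ε)

Let ε > 0. We seek δ > 0 such that 0 < |w − 4| < δ implies |5/w − (5/4)| < ε.
|5/w − (5/4)| = 5·|4 − w|/(4·|w|) = 5|w − 4|/(4|w|).
Require δ ≤ 2 so that |w| > 4 − 2 = 2, hence 4|w| > 8.
Then |5/w − (5/4)| < 5|w − 4|/8, which is < ε when |w − 4| < (8/5)ε.
Take δ = min(2, (8/5)ε). Then 0 < |w − 4| < δ gives both |w − 4| < 2 and |w − 4| < (8/5)ε, so |5/w − (5/4)| < ε.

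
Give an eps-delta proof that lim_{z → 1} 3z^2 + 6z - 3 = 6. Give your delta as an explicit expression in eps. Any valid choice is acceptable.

delta = min(1, eps/15)

Fix eps > 0. We want delta > 0 such that 0 < |z − 1| < delta implies |(3z^2 + 6z - 3) − 6| < eps.
(3z^2 + 6z - 3) − 6 = 3z^2 + 6z - 9 = (z − 1)(3z + 9).
So |(3z^2 + 6z - 3) − 6| = |z − 1|·|3z + 9|.
Require delta ≤ 1. Then |z − 1| < 1 gives |z| < 2, and by the triangle inequality |3z + 9| ≤ 3·2 + 9 = 15.
Hence |(3z^2 + 6z - 3) − 6| ≤ 15|z − 1| < eps provided |z − 1| < eps/15.
Take delta = min(1, eps/15). Then 0 < |z − 1| < delta gives both |z − 1| < 1 and |z − 1| < eps/15, so |(3z^2 + 6z - 3) − 6| < eps.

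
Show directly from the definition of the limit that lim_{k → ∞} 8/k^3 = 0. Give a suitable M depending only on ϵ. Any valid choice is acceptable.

M = (8/ϵ)^{1/3}

Suppose ϵ > 0. For k ≥ 1, |8/k^3 − 0| = 8/k^3.
8/k^3 < ϵ ⇔ k^3 > 8/ϵ ⇔ k > (8/ϵ)^{1/3}.
Take M = (8/ϵ)^{1/3}. Then k > M implies 8/k^3 < ϵ.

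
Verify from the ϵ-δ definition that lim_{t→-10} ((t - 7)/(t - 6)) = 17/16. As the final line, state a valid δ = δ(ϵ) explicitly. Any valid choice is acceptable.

Fix ϵ > 0. We want δ > 0 with 0 < |t + 10| < δ ⇒ |(t - 7)/(t - 6) − (17/16)| < ϵ.
Combining over a common denominator, (t - 7)/(t - 6) − (17/16) = [(t - 7)·(-16) − (-17)·(t - 6)] / [(-16)·(t - 6)] = 1(t + 10) / ((-16)(t - 6)).
So |(t - 7)/(t - 6) − (17/16)| = |t + 10| / (16·|t − 6|).
Require δ ≤ 8, so |t − 6| ≥ |-16| − |t + 10| > 16 − 8 = 8.
Hence |(t - 7)/(t - 6) − (17/16)| < |t + 10|/(16·8) = (1/128)|t + 10|, which is < ϵ once |t + 10| < 128ϵ.
Take δ = min(8, 128ϵ). Then 0 < |t + 10| < δ forces both bounds, so |(t - 7)/(t - 6) − (17/16)| < ϵ.

δ = min(8, 128ϵ)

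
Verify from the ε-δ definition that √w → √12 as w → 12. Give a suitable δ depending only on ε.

Fix ε > 0. We want δ > 0 such that 0 < |w − 12| < δ implies |√w − √12| < ε.
Multiplying by the conjugate, |√w − √12| = |w − 12|/(√w + √12).
Restrict δ ≤ 12 so that |w − 12| < 12 forces w > 0, and then √w + √12 > √12.
Hence |√w − √12| < |w − 12|/√12, which is < ε once |w − 12| < √12·ε.
Take δ = min(12, √12·ε). If 0 < |w − 12| < δ then w > 0 and |√w − √12| < |w − 12|/√12 < ε.

δ = min(12, √12·ε)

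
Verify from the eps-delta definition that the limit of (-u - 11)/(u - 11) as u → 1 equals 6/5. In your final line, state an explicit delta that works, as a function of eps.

Suppose eps > 0. We want delta > 0 with 0 < |u − 1| < delta ⇒ |(-u - 11)/(u - 11) − (6/5)| < eps.
Combining over a common denominator, (-u - 11)/(u - 11) − (6/5) = [(-u - 11)·(-10) − (-12)·(u - 11)] / [(-10)·(u - 11)] = 22(u − 1) / ((-10)(u - 11)).
So |(-u - 11)/(u - 11) − (6/5)| = 22|u − 1| / (10·|u − 11|).
Require delta ≤ 5, so |u − 11| ≥ |-10| − |u − 1| > 10 − 5 = 5.
Hence |(-u - 11)/(u - 11) − (6/5)| < 22|u − 1|/(10·5) = (11/25)|u − 1|, which is < eps once |u − 1| < (25/11)eps.
Take delta = min(5, (25/11)eps). Then 0 < |u − 1| < delta forces both bounds, so |(-u - 11)/(u - 11) − (6/5)| < eps.

delta = min(5, (25/11)eps)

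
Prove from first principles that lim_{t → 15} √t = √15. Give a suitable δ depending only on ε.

Fix ε > 0. We want δ > 0 such that 0 < |t − 15| < δ implies |√t − √15| < ε.
Multiplying by the conjugate, |√t − √15| = |t − 15|/(√t + √15).
Restrict δ ≤ 15 so that |t − 15| < 15 forces t > 0, and then √t + √15 > √15.
Hence |√t − √15| < |t − 15|/√15, which is < ε once |t − 15| < √15·ε.
Take δ = min(15, √15·ε). If 0 < |t − 15| < δ then t > 0 and |√t − √15| < |t − 15|/√15 < ε.

δ = min(15, √15·ε)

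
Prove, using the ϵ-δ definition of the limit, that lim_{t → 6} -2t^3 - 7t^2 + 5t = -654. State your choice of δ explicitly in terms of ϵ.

Suppose ϵ > 0. We want δ > 0 such that 0 < |t − 6| < δ implies |(-2t^3 - 7t^2 + 5t) + 654| < ϵ.
(-2t^3 - 7t^2 + 5t) + 654 = -2t^3 - 7t^2 + 5t + 654 = (t − 6)(-2t^2 - 19t - 109).
So |(-2t^3 - 7t^2 + 5t) + 654| = |t − 6|·|-2t^2 - 19t - 109|.
Assume first that |t − 6| < 2, so |t| < 8. Then |-2t^2 - 19t - 109| ≤ 2·8^2 + 19·8 + 109 = 389.
Hence |(-2t^3 - 7t^2 + 5t) + 654| ≤ 389|t − 6| < ϵ provided |t − 6| < ϵ/389.
Take δ = min(2, ϵ/389). Then 0 < |t − 6| < δ gives both |t − 6| < 2 and |t − 6| < ϵ/389, so |(-2t^3 - 7t^2 + 5t) + 654| < ϵ.

δ = min(2, ϵ/389)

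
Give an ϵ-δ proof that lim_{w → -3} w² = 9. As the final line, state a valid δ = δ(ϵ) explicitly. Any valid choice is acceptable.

Let ϵ > 0 be given. We seek δ > 0 with 0 < |w + 3| < δ ⇒ |w² − 9| < ϵ.
Factor: w² − 9 = (w + 3)(w - 3), so |w² − 9| = |w + 3|·|w - 3|.
Impose δ ≤ 2 so that |w| < 5; then |w - 3| ≤ 8.
Hence |w² − 9| ≤ 8|w + 3|, which is < ϵ once |w + 3| < ϵ/8.
Take δ = min(2, ϵ/8). If 0 < |w + 3| < δ then both bounds hold and |w² − 9| ≤ 8|w + 3| < 8·(ϵ/8) = ϵ.

δ = min(2, ϵ/8)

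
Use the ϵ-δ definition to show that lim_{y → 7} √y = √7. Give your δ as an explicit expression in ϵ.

δ = min(7, √7·ϵ)

Let ϵ > 0. We want δ > 0 such that 0 < |y − 7| < δ implies |√y − √7| < ϵ.
Rationalise: √y − √7 = (y − 7)/(√y + √7), so |√y − √7| = |y − 7|/(√y + √7).
Restrict δ ≤ 7 so that |y − 7| < 7 forces y > 0, and then √y + √7 > √7.
Hence |√y − √7| < |y − 7|/√7, which is < ϵ once |y − 7| < √7·ϵ.
Take δ = min(7, √7·ϵ). If 0 < |y − 7| < δ then y > 0 and |√y − √7| < |y − 7|/√7 < ϵ.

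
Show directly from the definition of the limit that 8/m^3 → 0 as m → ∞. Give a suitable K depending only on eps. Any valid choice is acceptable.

K = (8/eps)^{1/3}

Fix eps > 0. For m ≥ 1, |8/m^3 − 0| = 8/m^3.
8/m^3 < eps ⇔ m^3 > 8/eps ⇔ m > (8/eps)^{1/3}.
Take K = (8/eps)^{1/3}. Then m > K implies 8/m^3 < eps.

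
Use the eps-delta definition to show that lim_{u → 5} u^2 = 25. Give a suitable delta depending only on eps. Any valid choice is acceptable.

delta = min(2, eps/12)

Suppose eps > 0. We seek delta > 0 with 0 < |u − 5| < delta ⇒ |u^2 − 25| < eps.
Factor: u^2 − 25 = (u − 5)(u + 5), so |u^2 − 25| = |u − 5|·|u + 5|.
Impose delta ≤ 2 so that |u| < 7; then |u + 5| ≤ 12.
Hence |u^2 − 25| ≤ 12|u − 5|, which is < eps once |u − 5| < eps/12.
Take delta = min(2, eps/12). If 0 < |u − 5| < delta then both bounds hold and |u^2 − 25| ≤ 12|u − 5| < 12·(eps/12) = eps.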